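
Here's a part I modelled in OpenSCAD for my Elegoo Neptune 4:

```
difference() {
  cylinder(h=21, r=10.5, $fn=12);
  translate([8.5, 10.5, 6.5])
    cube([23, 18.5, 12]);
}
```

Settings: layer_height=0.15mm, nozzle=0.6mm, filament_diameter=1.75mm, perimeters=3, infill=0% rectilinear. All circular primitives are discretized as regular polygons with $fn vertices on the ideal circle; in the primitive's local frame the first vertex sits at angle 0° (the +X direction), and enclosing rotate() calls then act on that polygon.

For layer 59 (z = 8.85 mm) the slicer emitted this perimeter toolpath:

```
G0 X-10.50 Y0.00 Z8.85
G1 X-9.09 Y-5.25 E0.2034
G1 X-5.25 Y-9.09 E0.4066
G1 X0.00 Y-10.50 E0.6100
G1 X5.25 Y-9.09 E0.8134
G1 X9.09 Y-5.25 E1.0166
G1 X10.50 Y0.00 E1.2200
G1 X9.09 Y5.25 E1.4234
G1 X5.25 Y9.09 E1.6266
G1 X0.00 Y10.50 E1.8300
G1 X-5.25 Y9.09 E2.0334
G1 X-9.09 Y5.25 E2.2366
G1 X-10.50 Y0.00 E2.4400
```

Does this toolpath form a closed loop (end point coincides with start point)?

Start point (G0): (-10.50, 0.00). End point (last G1): the path returns to the start — closed.

yes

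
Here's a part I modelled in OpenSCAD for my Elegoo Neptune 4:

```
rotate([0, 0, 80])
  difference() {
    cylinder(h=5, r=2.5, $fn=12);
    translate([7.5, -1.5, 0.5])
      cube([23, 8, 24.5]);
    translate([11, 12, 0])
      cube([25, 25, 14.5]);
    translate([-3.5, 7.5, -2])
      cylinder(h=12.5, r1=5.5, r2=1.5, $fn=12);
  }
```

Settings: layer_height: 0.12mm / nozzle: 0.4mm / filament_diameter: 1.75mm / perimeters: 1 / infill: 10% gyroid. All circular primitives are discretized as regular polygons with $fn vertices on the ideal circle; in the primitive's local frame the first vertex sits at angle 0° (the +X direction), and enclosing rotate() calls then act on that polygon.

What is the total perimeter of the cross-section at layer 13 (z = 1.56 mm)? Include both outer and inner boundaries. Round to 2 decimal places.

At z = 1.56 mm: the r=2.5 cylinder gives a regular 12-gon of circumradius 2.5 (constant along its height) (perimeter = 2·12·2.500·sin(180°/12) = 15.53 mm); the 23×8 cube at (7.5, -1.5) contributes its full rectangle (perimeter 62.00 mm); the cube at (11, 12) is present — its section is the full 25×25 rectangle (perimeter 100.00 mm); the cone at (-3.5, 7.5) (r1=5.5→r2=1.5) has section circumradius 4.361 here — a regular 12-gon (perimeter = 2·12·4.361·sin(180°/12) = 27.09 mm); Subtracting the remaining from the first: starting from the r=2.5 cylinder, the 23×8 cube at (7.5, -1.5) misses the remaining region (no effect); the 25×25 cube at (11, 12) misses the remaining region (no effect); the cone at (-3.5, 7.5) misses the remaining region (no effect) — boundary = 15.53 mm; (rotated 80° about Z; rotation is an isometry so areas/perimeters/island counts are preserved). Overall, the cross-section is a single solid region. Total boundary length (outer) = 15.53 mm.

15.53 mm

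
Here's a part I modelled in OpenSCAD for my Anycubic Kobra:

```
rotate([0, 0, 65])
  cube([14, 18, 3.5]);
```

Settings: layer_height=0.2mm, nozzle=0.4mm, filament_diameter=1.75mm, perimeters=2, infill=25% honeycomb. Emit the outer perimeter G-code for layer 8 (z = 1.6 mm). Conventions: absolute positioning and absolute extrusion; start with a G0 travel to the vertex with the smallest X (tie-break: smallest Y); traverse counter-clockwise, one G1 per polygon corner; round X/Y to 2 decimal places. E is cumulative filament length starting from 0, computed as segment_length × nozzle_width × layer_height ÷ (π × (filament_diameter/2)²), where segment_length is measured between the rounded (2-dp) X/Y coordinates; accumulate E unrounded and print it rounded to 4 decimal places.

G0 X-16.31 Y7.61 Z1.60
G1 X0.00 Y0.00 E0.5986
G1 X5.92 Y12.69 E1.0644
G1 X-10.40 Y20.30 E1.6633
G1 X-16.31 Y7.61 E2.1289

At z = 1.6 mm: the 14×18 cube contributes its full rectangle; (rotated 65° about Z; rotation is an isometry so areas/perimeters/island counts are preserved). The outline is a single polygon with 4 vertices. Extrusion per mm of travel: 0.4 × 0.2 / (π × 0.875²) = 0.033260. Accumulating E over each segment gives final E = 2.1289.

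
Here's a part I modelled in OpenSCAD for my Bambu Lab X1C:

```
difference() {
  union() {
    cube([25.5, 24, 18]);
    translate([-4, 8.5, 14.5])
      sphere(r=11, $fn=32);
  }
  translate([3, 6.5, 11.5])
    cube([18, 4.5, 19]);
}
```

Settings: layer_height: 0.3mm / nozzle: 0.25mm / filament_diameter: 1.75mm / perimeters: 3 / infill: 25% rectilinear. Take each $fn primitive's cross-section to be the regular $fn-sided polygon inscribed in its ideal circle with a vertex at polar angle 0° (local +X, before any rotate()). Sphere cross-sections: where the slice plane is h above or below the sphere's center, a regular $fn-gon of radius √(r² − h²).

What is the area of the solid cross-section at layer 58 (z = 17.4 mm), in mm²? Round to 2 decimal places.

790.90 mm²

At z = 17.4 mm: the 25.5×24 cube contributes its full rectangle (area 612.00 mm²); the r=11 sphere at (-4, 8.5) contributes a regular 32-gon of circumradius √(11²−2.9²) = 10.611 (area = (32/2)·10.611²·sin(360°/32) = 351.44 mm²); Taking the union: the regions partially overlap — summed areas 963.44 mm² minus the doubly-counted overlap 91.54 mm² gives 871.90 mm² — area = 871.90 mm²; the cube at (3, 6.5) is present — its section is the full 18×4.5 rectangle (area 81.00 mm²); Taking the first minus the rest: starting from the result so far (871.90 mm²), the 18×4.5 cube at (3, 6.5) lies wholly inside it (removes its full 81.00 mm² and its 45.00 mm outline becomes a hole wall) — area = 790.90 mm². Overall, the cross-section is one region with 1 hole. Net area = 790.90 mm².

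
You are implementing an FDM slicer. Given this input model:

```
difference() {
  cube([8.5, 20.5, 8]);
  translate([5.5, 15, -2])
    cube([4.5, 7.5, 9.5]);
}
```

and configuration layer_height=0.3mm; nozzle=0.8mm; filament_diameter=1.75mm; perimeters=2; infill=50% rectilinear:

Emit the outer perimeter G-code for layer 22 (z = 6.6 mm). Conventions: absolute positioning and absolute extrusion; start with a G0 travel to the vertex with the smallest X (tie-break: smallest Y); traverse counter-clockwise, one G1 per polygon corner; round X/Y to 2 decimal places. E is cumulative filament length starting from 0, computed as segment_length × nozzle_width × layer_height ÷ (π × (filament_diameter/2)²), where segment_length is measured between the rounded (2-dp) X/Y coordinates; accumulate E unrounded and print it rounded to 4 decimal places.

At z = 6.6 mm: the cube (footprint 8.5×20.5) is included at this height; the 4.5×7.5 cube at (5.5, 15) contributes its full rectangle; After the difference (first − rest): starting from the 8.5×20.5 cube, the 4.5×7.5 cube at (5.5, 15) partially overlaps it — only the 16.50 mm² overlap (of its 33.75 mm²) is removed, clipping the outline — 1 connected region. The outline is a single polygon with 6 vertices. Extrusion per mm of travel: 0.8 × 0.3 / (π × 0.875²) = 0.099780. Accumulating E over each segment gives final E = 5.7873.

G0 X0.00 Y0.00 Z6.60
G1 X8.50 Y0.00 E0.8481
G1 X8.50 Y15.00 E2.3448
G1 X5.50 Y15.00 E2.6442
G1 X5.50 Y20.50 E3.1930
G1 X0.00 Y20.50 E3.7418
G1 X0.00 Y0.00 E5.7873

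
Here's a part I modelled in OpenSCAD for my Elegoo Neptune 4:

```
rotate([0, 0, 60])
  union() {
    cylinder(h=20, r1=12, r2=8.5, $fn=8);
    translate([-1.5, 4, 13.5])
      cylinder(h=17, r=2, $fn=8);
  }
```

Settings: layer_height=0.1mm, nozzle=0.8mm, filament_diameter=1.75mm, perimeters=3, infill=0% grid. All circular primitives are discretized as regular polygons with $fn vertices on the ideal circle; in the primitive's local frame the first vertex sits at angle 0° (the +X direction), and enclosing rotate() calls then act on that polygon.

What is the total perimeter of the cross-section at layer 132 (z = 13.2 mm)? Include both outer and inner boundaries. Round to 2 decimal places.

59.33 mm

At z = 13.2 mm: the cone contributes a regular 8-gon of circumradius 9.690 (interpolated between r1=12 and r2=8.5 at t=0.660) (perimeter = 2·8·9.690·sin(180°/8) = 59.33 mm); the cylinder at (-1.5, 4) is not intersected at this z (z outside [13.5, 30.5]); Merging all regions: only the cone is present, so the union is just that shape — boundary = 59.33 mm; (rotated 60° about Z; rotation is an isometry so areas/perimeters/island counts are preserved). Overall, the cross-section is a single solid region. Total boundary length (outer) = 59.33 mm.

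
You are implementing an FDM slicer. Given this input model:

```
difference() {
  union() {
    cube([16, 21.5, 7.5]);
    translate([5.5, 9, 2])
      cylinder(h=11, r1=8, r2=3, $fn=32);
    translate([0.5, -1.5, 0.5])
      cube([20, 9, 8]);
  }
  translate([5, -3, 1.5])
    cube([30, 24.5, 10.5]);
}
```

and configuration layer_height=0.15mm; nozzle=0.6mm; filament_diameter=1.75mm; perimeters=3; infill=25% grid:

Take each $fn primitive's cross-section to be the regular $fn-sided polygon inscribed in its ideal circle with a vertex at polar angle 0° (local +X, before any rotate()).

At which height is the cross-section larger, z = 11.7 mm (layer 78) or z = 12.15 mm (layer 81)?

Layer 78 (z = 11.7): the cube does not reach this height (z outside [0, 7.5]); the cone at (5.5, 9) (r1=8→r2=3) has section circumradius 3.591 here — a regular 32-gon (area = (32/2)·3.591²·sin(360°/32) = 40.25 mm²); the cube at (0.5, -1.5) is not intersected at this z (z outside [0.5, 8.5]); Combining (union): only the cone at (5.5, 9) is present, so the union is just that shape — area = 40.25 mm²; the cube at (5, -3) is present — its section is the full 30×24.5 rectangle (area 735.00 mm²); After the difference (first − rest): starting from the result so far (40.25 mm²), the 30×24.5 cube at (5, -3) partially overlaps it — only the 23.69 mm² overlap (of its 735.00 mm²) is removed, clipping the outline — area = 16.56 mm². So its area = 16.56 mm². Layer 81 (z = 12.15): the cube is absent (z outside [0, 7.5]); the cone at (5.5, 9): at t=0.923 of its height the radius interpolates to r₁+(r₂−r₁)t = 3.386, giving a regular 32-gon of that circumradius (area = (32/2)·3.386²·sin(360°/32) = 35.80 mm²); the cube at (0.5, -1.5) is absent (z outside [0.5, 8.5]); Combining (union): only the cone at (5.5, 9) is present, so the union is just that shape — area = 35.80 mm²; the cube at (5, -3) is not intersected at this z (z outside [1.5, 12]); Taking the first minus the rest: none of the subtracted shapes is present at this height, so the result so far is unchanged — area = 35.80 mm². So its area = 35.80 mm². Layer 81 is larger (35.80 vs 16.56 mm²).

layer 81 (z = 12.15 mm)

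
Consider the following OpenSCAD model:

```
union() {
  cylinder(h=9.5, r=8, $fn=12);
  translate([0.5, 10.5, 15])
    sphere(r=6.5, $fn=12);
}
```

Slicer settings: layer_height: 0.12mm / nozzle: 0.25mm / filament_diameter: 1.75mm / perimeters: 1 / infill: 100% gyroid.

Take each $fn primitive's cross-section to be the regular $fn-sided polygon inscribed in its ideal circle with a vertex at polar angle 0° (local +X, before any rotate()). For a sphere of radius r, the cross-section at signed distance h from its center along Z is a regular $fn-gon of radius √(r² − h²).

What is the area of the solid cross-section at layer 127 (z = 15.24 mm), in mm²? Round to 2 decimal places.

126.58 mm²

At z = 15.24 mm: the cylinder is not intersected at this z (z outside [0, 9.5]); the r=6.5 sphere at (0.5, 10.5) slices to a regular 12-gon of circumradius 6.496 (√(r²−h²) with h=0.24 from center) (area = (12/2)·6.496²·sin(360°/12) = 126.58 mm²); Merging all regions: only the r=6.5 sphere at (0.5, 10.5) is present, so the union is just that shape — area = 126.58 mm². Overall, the cross-section is a single solid region. Net area = 126.58 mm².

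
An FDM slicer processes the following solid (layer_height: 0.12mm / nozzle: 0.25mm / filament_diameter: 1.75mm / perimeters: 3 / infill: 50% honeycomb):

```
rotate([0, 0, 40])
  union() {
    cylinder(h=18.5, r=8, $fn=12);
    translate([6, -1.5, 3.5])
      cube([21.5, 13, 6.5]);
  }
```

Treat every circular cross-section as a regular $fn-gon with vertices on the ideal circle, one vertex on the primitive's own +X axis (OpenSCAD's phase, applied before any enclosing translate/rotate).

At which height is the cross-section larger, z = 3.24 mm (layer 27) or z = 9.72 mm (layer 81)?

Layer 27 (z = 3.24): the r=8 cylinder gives a regular 12-gon of circumradius 8 (constant along its height) (area = (12/2)·8.000²·sin(360°/12) = 192.00 mm²); the cube at (6, -1.5) does not reach this height (z outside [3.5, 10]); Combining (union): only the r=8 cylinder is present, so the union is just that shape — area = 192.00 mm²; (rotated 40° about Z; rotation is an isometry so areas/perimeters/island counts are preserved). So its area = 192.00 mm². Layer 81 (z = 9.72): the r=8 cylinder gives a regular 12-gon of circumradius 8 (constant along its height) (area = (12/2)·8.000²·sin(360°/12) = 192.00 mm²); the 21.5×13 cube at (6, -1.5) contributes its full rectangle (area 279.50 mm²); Taking the union: the regions partially overlap — summed areas 471.50 mm² minus the doubly-counted overlap 8.99 mm² gives 462.51 mm² — area = 462.51 mm²; (whole slice rotated 40° about Z — lengths, areas and connectivity unchanged). So its area = 462.51 mm². Layer 81 is larger (462.51 vs 192.00 mm²).

layer 81 (z = 9.72 mm)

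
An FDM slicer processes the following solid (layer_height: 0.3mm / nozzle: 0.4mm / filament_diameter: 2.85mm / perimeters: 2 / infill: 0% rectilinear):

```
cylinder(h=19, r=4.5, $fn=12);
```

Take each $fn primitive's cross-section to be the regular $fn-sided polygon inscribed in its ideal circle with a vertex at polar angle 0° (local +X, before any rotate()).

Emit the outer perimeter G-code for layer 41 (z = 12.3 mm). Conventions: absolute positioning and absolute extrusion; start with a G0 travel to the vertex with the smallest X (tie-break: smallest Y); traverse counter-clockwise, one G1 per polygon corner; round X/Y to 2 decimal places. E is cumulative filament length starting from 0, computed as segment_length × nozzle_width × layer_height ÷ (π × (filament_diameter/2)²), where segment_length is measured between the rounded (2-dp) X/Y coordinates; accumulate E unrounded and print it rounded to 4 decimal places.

At z = 12.3 mm: the r=4.5 cylinder contributes a regular 12-gon of circumradius 4.5. The outline is a single polygon with 12 vertices. Extrusion per mm of travel: 0.4 × 0.3 / (π × 1.425²) = 0.018811. Accumulating E over each segment gives final E = 0.5260.

G0 X-4.50 Y0.00 Z12.30
G1 X-3.90 Y-2.25 E0.0438
G1 X-2.25 Y-3.90 E0.0877
G1 X0.00 Y-4.50 E0.1315
G1 X2.25 Y-3.90 E0.1753
G1 X3.90 Y-2.25 E0.2192
G1 X4.50 Y0.00 E0.2630
G1 X3.90 Y2.25 E0.3068
G1 X2.25 Y3.90 E0.3507
G1 X0.00 Y4.50 E0.3945
G1 X-2.25 Y3.90 E0.4383
G1 X-3.90 Y2.25 E0.4822
G1 X-4.50 Y0.00 E0.5260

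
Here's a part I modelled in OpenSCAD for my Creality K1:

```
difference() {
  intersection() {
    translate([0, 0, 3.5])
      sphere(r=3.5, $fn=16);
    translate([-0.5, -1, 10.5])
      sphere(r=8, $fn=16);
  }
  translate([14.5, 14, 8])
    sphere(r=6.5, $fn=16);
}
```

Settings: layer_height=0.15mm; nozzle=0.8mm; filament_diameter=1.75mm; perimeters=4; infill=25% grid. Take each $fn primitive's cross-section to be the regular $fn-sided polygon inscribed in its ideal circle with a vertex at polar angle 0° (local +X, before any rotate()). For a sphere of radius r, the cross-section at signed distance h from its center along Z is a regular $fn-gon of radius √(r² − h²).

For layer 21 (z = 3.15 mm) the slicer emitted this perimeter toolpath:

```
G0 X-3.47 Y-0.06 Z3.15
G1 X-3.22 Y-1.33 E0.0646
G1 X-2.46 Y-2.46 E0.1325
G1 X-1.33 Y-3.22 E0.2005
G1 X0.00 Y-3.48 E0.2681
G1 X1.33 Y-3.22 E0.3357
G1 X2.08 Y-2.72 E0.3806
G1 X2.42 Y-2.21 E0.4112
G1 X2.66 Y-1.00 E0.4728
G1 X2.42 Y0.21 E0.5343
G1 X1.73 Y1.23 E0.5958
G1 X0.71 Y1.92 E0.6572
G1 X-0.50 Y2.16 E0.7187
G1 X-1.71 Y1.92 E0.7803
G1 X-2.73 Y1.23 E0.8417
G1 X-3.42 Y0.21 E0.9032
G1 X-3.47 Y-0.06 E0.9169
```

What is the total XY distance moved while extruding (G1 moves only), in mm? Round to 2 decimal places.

18.38 mm

Sum the Euclidean lengths of each G1 segment: total = 18.38 mm.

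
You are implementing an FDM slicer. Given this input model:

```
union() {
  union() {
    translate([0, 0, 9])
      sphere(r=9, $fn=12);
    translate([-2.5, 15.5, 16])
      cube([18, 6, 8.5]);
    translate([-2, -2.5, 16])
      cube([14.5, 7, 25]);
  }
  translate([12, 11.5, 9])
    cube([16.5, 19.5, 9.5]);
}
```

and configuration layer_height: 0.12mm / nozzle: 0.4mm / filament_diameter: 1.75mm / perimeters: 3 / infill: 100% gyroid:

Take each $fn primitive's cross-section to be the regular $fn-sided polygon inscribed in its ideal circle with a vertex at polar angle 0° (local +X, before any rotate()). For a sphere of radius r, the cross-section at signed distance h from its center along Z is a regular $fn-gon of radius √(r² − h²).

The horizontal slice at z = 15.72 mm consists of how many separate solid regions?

At z = 15.72 mm: the r=9 sphere slices to a regular 12-gon of circumradius 5.987 (√(r²−h²) with h=6.72 from center); the cube at (-2.5, 15.5) is not intersected at this z (z outside [16, 24.5]); the cube at (-2, -2.5) does not reach this height (z outside [16, 41]); Combining (union): only the r=9 sphere is present, so the union is just that shape — 1 connected region; the cube at (12, 11.5) (footprint 16.5×19.5) is included at this height; Merging all regions: the 2 present regions are separate (no shared area or edge), so areas and boundary lengths simply add and each stays a separate island — 2 connected regions. The result has 2 disconnected regions.

2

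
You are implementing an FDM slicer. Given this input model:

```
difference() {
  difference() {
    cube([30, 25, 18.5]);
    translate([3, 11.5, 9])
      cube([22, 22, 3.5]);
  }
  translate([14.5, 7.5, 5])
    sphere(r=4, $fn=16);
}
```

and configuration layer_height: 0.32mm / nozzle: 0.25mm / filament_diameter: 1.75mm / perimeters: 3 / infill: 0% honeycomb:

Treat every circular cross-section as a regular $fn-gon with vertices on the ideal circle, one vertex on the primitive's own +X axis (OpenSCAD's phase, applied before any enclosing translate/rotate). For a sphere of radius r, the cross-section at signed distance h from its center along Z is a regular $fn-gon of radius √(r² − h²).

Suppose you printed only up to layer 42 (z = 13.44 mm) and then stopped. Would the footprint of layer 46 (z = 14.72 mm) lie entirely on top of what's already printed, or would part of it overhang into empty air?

Compare the two slices. At z = 13.44: the cube (footprint 30×25) is included at this height (area 750.00 mm²); the cube at (3, 11.5) is absent (z outside [9, 12.5]); After the difference (first − rest): none of the subtracted shapes is present at this height, so the 30×25 cube is unchanged — area = 750.00 mm²; the sphere at (14.5, 7.5) is absent (|z−center|=8.440 > r=4); After the difference (first − rest): none of the subtracted shapes is present at this height, so that combined region is unchanged — area = 750.00 mm². At z = 14.72: the cube is present — its section is the full 30×25 rectangle (area 750.00 mm²); the cube at (3, 11.5) is absent (z outside [9, 12.5]); Subtracting the remaining from the first: none of the subtracted shapes is present at this height, so the 30×25 cube is unchanged — area = 750.00 mm²; the sphere at (14.5, 7.5) is absent (|z−center|=9.720 > r=4); After the difference (first − rest): none of the subtracted shapes is present at this height, so that combined region is unchanged — area = 750.00 mm². Checking containment: the cross-section at z = 14.72 is a subset of the cross-section at z = 13.44.

entirely on top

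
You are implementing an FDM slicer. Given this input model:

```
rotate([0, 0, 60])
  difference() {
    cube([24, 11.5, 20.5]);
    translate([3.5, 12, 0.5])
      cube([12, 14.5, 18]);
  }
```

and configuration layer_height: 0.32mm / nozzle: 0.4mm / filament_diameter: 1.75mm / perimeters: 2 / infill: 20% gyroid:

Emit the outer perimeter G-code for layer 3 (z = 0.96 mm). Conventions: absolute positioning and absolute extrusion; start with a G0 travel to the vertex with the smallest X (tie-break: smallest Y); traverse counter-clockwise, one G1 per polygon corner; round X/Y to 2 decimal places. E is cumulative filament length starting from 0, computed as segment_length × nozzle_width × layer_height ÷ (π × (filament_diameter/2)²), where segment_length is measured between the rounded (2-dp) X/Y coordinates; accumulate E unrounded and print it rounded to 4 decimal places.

G0 X-9.96 Y5.75 Z0.96
G1 X0.00 Y0.00 E0.6120
G1 X12.00 Y20.78 E1.8890
G1 X2.04 Y26.53 E2.5010
G1 X-9.96 Y5.75 E3.7780

At z = 0.96 mm: the cube (footprint 24×11.5) is included at this height; the cube at (3.5, 12) (footprint 12×14.5) is included at this height; After the difference (first − rest): starting from the 24×11.5 cube, the 12×14.5 cube at (3.5, 12) misses the remaining region (no effect) — 1 connected region; (rotated 60° about Z; rotation is an isometry so areas/perimeters/island counts are preserved). The outline is a single polygon with 4 vertices. Extrusion per mm of travel: 0.4 × 0.32 / (π × 0.875²) = 0.053216. Accumulating E over each segment gives final E = 3.7780.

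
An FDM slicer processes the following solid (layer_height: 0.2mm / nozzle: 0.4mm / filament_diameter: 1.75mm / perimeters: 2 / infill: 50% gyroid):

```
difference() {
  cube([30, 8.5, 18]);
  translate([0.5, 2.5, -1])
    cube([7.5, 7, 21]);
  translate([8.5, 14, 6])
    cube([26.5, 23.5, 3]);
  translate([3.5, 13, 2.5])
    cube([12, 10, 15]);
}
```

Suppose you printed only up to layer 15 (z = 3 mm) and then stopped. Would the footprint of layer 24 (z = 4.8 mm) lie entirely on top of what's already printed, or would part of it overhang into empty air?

entirely on top

Compare the two slices. At z = 3: the 30×8.5 cube contributes its full rectangle (area 255.00 mm²); the cube at (0.5, 2.5) is present — its section is the full 7.5×7 rectangle (area 52.50 mm²); the cube at (8.5, 14) is absent (z outside [6, 9]); the 12×10 cube at (3.5, 13) contributes its full rectangle (area 120.00 mm²); Subtracting the remaining from the first: starting from the 30×8.5 cube (255.00 mm²), the 7.5×7 cube at (0.5, 2.5) partially overlaps it — only the 45.00 mm² overlap (of its 52.50 mm²) is removed, clipping the outline; the 12×10 cube at (3.5, 13) misses the remaining region (no effect) — area = 210.00 mm². At z = 4.8: the 30×8.5 cube contributes its full rectangle (area 255.00 mm²); the cube at (0.5, 2.5) (footprint 7.5×7) is included at this height (area 52.50 mm²); the cube at (8.5, 14) is not intersected at this z (z outside [6, 9]); the 12×10 cube at (3.5, 13) contributes its full rectangle (area 120.00 mm²); Subtracting the remaining from the first: starting from the 30×8.5 cube (255.00 mm²), the 7.5×7 cube at (0.5, 2.5) partially overlaps it — only the 45.00 mm² overlap (of its 52.50 mm²) is removed, clipping the outline; the 12×10 cube at (3.5, 13) misses the remaining region (no effect) — area = 210.00 mm². Checking containment: the cross-section at z = 4.8 is a subset of the cross-section at z = 3.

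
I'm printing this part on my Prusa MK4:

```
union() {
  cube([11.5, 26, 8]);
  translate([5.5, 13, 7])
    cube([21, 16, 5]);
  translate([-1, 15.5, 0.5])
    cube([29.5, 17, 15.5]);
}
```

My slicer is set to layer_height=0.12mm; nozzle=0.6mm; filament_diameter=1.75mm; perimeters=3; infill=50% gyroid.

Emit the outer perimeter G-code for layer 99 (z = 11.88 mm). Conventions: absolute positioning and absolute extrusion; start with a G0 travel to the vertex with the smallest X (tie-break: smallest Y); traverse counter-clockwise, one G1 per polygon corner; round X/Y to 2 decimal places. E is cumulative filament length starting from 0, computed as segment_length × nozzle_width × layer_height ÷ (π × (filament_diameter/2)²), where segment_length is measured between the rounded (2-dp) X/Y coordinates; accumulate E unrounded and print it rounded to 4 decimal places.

At z = 11.88 mm: the cube does not reach this height (z outside [0, 8]); the 21×16 cube at (5.5, 13) contributes its full rectangle; the 29.5×17 cube at (-1, 15.5) contributes its full rectangle; Taking the union: the regions partially overlap (shared area 283.50 mm²), so overlapping operands fuse into one piece — 1 connected region. The outline is a single polygon with 8 vertices. Extrusion per mm of travel: 0.6 × 0.12 / (π × 0.875²) = 0.029934. Accumulating E over each segment gives final E = 2.9335.

G0 X-1.00 Y15.50 Z11.88
G1 X5.50 Y15.50 E0.1946
G1 X5.50 Y13.00 E0.2694
G1 X26.50 Y13.00 E0.8980
G1 X26.50 Y15.50 E0.9729
G1 X28.50 Y15.50 E1.0327
G1 X28.50 Y32.50 E1.5416
G1 X-1.00 Y32.50 E2.4247
G1 X-1.00 Y15.50 E2.9335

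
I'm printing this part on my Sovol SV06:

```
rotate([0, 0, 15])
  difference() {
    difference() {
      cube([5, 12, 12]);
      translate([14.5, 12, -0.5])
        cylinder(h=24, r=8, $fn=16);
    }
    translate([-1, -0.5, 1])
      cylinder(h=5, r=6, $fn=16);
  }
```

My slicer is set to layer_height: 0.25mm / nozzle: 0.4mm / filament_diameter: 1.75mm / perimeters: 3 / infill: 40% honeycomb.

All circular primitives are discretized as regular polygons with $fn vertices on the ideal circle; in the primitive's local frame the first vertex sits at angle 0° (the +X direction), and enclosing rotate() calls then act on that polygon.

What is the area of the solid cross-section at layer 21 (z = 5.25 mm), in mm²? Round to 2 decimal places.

At z = 5.25 mm: the 5×12 cube contributes its full rectangle (area 60.00 mm²); the r=8 cylinder at (14.5, 12) contributes a regular 16-gon of circumradius 8 (area = (16/2)·8.000²·sin(360°/16) = 195.93 mm²); After the difference (first − rest): starting from the 5×12 cube (60.00 mm²), the r=8 cylinder at (14.5, 12) misses the remaining region (no effect) — area = 60.00 mm²; the cylinder at (-1, -0.5): section is a regular 16-gon, circumradius r=6 (area = (16/2)·6.000²·sin(360°/16) = 110.21 mm²); Subtracting the remaining from the first: starting from that combined region (60.00 mm²), the r=6 cylinder at (-1, -0.5) partially overlaps it — only the 19.18 mm² overlap (of its 110.21 mm²) is removed, clipping the outline — area = 40.82 mm²; (whole slice rotated 15° about Z — lengths, areas and connectivity unchanged). Overall, the cross-section is a single solid region. Net area = 40.82 mm².

40.82 mm²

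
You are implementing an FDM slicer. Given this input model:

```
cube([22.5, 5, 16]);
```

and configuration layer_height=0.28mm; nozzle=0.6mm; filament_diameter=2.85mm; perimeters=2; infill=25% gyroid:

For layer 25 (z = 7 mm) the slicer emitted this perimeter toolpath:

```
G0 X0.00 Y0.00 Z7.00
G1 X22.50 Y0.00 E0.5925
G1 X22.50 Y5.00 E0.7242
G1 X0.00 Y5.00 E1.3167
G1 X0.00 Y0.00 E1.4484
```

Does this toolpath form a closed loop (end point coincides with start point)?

Start point (G0): (0.00, 0.00). End point (last G1): the path returns to the start — closed.

yes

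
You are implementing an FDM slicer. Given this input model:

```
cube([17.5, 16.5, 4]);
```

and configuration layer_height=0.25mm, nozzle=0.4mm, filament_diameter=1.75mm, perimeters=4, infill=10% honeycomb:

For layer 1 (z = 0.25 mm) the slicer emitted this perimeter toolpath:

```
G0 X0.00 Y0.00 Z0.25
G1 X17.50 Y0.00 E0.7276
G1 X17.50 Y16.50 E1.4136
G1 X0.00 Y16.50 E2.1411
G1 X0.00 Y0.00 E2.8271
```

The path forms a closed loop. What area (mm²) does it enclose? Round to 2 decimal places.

288.75 mm²

Apply the shoelace formula to the sequence of (X, Y) vertices; enclosed area = 288.75 mm².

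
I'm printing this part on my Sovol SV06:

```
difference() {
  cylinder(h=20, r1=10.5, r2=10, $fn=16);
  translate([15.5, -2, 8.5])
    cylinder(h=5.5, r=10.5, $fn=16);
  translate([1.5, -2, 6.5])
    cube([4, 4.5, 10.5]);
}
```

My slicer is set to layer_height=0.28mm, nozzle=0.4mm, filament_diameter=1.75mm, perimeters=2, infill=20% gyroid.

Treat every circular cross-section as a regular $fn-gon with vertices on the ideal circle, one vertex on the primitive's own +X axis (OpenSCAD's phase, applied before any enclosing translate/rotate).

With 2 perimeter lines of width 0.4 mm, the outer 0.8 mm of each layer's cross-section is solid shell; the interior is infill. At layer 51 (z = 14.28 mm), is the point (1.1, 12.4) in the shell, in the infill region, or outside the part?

outside

At z = 14.28 mm: the cone (r1=10.5→r2=10) has section circumradius 10.143 here — a regular 16-gon; the cylinder at (15.5, -2) is absent (z outside [8.5, 14]); the 4×4.5 cube at (1.5, -2) contributes its full rectangle; Taking the first minus the rest: starting from the cone, the 4×4.5 cube at (1.5, -2) lies wholly inside it (removes its full 18.00 mm² and its 17.00 mm outline becomes a hole wall) — 1 connected region with 1 hole. Overall, the cross-section is one region with 1 hole. The nearest boundary edge runs (0.00, 10.14)→(3.88, 9.37); distance from the point to it = 2.43 mm. The point is not inside any of the regions above, so it lies outside the cross-section (2.43 mm from the nearest boundary).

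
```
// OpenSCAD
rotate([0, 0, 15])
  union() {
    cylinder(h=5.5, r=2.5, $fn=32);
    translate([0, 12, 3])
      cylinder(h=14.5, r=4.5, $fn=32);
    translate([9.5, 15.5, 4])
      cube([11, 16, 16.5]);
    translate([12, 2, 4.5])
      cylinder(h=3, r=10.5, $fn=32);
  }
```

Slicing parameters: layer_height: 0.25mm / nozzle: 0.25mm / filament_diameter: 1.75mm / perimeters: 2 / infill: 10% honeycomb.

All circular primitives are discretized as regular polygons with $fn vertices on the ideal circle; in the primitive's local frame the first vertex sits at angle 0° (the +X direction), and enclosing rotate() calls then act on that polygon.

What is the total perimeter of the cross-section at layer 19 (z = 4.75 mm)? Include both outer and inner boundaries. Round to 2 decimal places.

At z = 4.75 mm: the r=2.5 cylinder contributes a regular 32-gon of circumradius 2.5 (perimeter = 2·32·2.500·sin(180°/32) = 15.68 mm); the r=4.5 cylinder at (0, 12) gives a regular 32-gon of circumradius 4.5 (constant along its height) (perimeter = 2·32·4.500·sin(180°/32) = 28.23 mm); the 11×16 cube at (9.5, 15.5) contributes its full rectangle (perimeter 54.00 mm); the r=10.5 cylinder at (12, 2) contributes a regular 32-gon of circumradius 10.5 (perimeter = 2·32·10.500·sin(180°/32) = 65.87 mm); Taking the union: the regions partially overlap (shared area 1.82 mm²), so the edge portions inside another operand are dropped and the merged outline is re-measured after clipping — boundary = 156.64 mm; (rotated 15° about Z; rotation is an isometry so areas/perimeters/island counts are preserved). Overall, the cross-section has 3 separate islands. Total boundary length (outer) = 156.64 mm.

156.64 mm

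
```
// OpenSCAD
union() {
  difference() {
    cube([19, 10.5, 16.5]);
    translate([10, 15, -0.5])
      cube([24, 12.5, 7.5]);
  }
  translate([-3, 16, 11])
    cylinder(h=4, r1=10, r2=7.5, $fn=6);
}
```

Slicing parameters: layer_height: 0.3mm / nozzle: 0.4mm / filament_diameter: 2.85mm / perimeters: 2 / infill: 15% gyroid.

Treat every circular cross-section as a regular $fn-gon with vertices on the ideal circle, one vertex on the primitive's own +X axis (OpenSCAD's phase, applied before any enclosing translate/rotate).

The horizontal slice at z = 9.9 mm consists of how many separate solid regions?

1

At z = 9.9 mm: the 19×10.5 cube contributes its full rectangle; the cube at (10, 15) does not reach this height (z outside [-0.5, 7]); Subtracting the remaining from the first: none of the subtracted shapes is present at this height, so the 19×10.5 cube is unchanged — 1 connected region; the cone at (-3, 16) does not reach this height (z outside [11, 15]); Merging all regions: only that combined region is present, so the union is just that shape — 1 connected region. The result has 1 disconnected region.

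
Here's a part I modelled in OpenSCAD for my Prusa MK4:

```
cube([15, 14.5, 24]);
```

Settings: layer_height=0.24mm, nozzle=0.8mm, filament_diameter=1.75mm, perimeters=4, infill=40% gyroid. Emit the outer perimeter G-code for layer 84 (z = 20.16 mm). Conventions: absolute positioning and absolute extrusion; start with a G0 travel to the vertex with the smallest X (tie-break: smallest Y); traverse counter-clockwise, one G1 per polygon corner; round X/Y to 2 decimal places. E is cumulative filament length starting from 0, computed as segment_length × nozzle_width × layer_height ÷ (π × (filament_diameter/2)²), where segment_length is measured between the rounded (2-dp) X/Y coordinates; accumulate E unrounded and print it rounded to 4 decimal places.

G0 X0.00 Y0.00 Z20.16
G1 X15.00 Y0.00 E1.1974
G1 X15.00 Y14.50 E2.3548
G1 X0.00 Y14.50 E3.5522
G1 X0.00 Y0.00 E4.7096

At z = 20.16 mm: the cube is present — its section is the full 15×14.5 rectangle. The outline is a single polygon with 4 vertices. Extrusion per mm of travel: 0.8 × 0.24 / (π × 0.875²) = 0.079824. Accumulating E over each segment gives final E = 4.7096.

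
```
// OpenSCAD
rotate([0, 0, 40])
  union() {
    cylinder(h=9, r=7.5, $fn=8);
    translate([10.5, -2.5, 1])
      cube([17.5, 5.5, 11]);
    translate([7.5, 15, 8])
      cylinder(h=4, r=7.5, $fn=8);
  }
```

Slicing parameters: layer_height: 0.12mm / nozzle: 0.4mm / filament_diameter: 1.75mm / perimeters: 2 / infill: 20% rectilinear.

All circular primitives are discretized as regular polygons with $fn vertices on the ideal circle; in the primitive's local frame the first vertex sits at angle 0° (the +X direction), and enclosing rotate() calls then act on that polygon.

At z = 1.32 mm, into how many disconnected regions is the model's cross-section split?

At z = 1.32 mm: the r=7.5 cylinder contributes a regular 8-gon of circumradius 7.5; the cube at (10.5, -2.5) (footprint 17.5×5.5) is included at this height; the cylinder at (7.5, 15) is not intersected at this z (z outside [8, 12]); Combining (union): the 2 present regions are separate (no shared area or edge), so areas and boundary lengths simply add and each stays a separate island — 2 connected regions; (whole slice rotated 40° about Z — lengths, areas and connectivity unchanged). The result has 2 disconnected regions.

2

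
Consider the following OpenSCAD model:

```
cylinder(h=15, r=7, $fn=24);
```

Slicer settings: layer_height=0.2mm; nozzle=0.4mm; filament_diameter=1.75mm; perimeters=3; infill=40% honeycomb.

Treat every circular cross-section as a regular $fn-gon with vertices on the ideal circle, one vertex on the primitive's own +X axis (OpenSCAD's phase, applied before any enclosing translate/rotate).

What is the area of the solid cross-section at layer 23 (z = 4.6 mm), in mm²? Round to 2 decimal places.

At z = 4.6 mm: the cylinder: section is a regular 24-gon, circumradius r=7 (area = (24/2)·7.000²·sin(360°/24) = 152.19 mm²). Overall, the cross-section is a single solid region. Net area = 152.19 mm².

152.19 mm²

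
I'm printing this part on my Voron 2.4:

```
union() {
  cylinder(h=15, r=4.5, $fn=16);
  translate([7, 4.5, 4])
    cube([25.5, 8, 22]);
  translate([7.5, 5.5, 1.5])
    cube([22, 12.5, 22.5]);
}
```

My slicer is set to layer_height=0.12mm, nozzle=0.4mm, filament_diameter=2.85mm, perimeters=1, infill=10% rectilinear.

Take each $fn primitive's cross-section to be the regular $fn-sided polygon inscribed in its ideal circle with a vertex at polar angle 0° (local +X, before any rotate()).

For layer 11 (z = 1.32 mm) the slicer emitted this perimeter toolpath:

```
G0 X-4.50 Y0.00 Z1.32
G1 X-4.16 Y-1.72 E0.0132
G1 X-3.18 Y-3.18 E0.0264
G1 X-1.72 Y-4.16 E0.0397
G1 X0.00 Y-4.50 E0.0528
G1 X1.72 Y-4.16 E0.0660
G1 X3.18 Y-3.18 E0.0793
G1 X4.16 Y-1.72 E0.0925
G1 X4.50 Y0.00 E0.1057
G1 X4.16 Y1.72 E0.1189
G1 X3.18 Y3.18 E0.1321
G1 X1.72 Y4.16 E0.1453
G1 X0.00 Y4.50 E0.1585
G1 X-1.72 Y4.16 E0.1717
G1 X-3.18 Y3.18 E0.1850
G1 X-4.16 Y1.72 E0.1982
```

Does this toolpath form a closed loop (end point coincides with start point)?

Start point (G0): (-4.50, 0.00). End point (last G1): the path does not return to the start — open.

no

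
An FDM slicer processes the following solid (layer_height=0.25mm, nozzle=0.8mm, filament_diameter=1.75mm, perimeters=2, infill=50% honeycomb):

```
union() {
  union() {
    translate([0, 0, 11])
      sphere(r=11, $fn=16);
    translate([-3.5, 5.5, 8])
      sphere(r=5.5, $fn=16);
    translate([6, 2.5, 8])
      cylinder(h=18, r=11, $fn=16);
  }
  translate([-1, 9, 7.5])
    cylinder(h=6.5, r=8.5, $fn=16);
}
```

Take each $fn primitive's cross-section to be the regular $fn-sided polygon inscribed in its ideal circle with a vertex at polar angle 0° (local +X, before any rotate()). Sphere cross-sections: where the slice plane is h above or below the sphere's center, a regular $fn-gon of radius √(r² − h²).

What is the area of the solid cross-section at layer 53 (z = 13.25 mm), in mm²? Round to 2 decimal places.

At z = 13.25 mm: the r=11 sphere slices to a regular 16-gon of circumradius 10.767 (√(r²−h²) with h=2.25 from center) (area = (16/2)·10.767²·sin(360°/16) = 354.94 mm²); the r=5.5 sphere at (-3.5, 5.5) slices to a regular 16-gon of circumradius 1.639 (√(r²−h²) with h=5.25 from center) (area = (16/2)·1.639²·sin(360°/16) = 8.23 mm²); the r=11 cylinder at (6, 2.5) contributes a regular 16-gon of circumradius 11 (area = (16/2)·11.000²·sin(360°/16) = 370.44 mm²); Merging all regions: the regions partially overlap — summed areas 733.60 mm² minus the doubly-counted overlap 233.49 mm² gives 500.11 mm² — area = 500.11 mm²; the r=8.5 cylinder at (-1, 9) gives a regular 16-gon of circumradius 8.5 (constant along its height) (area = (16/2)·8.500²·sin(360°/16) = 221.19 mm²); Merging all regions: the regions partially overlap — summed areas 721.30 mm² minus the doubly-counted overlap 139.06 mm² gives 582.24 mm² — area = 582.24 mm². Overall, the cross-section is a single solid region. Net area = 582.24 mm².

582.24 mm²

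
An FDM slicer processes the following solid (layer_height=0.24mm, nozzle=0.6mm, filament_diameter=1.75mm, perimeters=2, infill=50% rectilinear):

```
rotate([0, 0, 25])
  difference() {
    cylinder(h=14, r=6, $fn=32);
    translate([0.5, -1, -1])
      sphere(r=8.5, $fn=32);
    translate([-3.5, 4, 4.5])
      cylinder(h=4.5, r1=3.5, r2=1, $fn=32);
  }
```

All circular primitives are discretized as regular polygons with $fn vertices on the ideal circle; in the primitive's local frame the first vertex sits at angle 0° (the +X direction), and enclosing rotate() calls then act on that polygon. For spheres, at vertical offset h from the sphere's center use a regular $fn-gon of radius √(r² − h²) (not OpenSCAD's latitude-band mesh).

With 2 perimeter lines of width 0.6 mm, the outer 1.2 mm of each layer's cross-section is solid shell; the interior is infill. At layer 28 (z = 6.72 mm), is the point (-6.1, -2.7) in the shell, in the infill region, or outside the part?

At z = 6.72 mm: the r=6 cylinder contributes a regular 32-gon of circumradius 6; the r=8.5 sphere at (0.5, -1) slices to a regular 32-gon of circumradius 3.557 (√(r²−h²) with h=7.72 from center); the cone at (-3.5, 4) (r1=3.5→r2=1) has section circumradius 2.267 here — a regular 32-gon; Subtracting the remaining from the first: starting from the r=6 cylinder, the r=8.5 sphere at (0.5, -1) lies wholly inside it (removes its full 39.49 mm² and its 22.31 mm outline becomes a hole wall); the cone at (-3.5, 4) partially overlaps it — only the 10.37 mm² overlap (of its 16.04 mm²) is removed, clipping the outline — 1 connected region with 1 hole; (whole slice rotated 25° about Z — lengths, areas and connectivity unchanged). Overall, the cross-section is one region with 1 hole. Undo the 25° rotation: the query point maps to (-6.670, 0.131) in the un-rotated model frame. The nearest boundary edge runs (-6.00, 0.00)→(-5.88, 1.17); distance from the point to it = 0.68 mm. The point is not inside any of the regions above, so it lies outside the cross-section (0.68 mm from the nearest boundary).

outside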